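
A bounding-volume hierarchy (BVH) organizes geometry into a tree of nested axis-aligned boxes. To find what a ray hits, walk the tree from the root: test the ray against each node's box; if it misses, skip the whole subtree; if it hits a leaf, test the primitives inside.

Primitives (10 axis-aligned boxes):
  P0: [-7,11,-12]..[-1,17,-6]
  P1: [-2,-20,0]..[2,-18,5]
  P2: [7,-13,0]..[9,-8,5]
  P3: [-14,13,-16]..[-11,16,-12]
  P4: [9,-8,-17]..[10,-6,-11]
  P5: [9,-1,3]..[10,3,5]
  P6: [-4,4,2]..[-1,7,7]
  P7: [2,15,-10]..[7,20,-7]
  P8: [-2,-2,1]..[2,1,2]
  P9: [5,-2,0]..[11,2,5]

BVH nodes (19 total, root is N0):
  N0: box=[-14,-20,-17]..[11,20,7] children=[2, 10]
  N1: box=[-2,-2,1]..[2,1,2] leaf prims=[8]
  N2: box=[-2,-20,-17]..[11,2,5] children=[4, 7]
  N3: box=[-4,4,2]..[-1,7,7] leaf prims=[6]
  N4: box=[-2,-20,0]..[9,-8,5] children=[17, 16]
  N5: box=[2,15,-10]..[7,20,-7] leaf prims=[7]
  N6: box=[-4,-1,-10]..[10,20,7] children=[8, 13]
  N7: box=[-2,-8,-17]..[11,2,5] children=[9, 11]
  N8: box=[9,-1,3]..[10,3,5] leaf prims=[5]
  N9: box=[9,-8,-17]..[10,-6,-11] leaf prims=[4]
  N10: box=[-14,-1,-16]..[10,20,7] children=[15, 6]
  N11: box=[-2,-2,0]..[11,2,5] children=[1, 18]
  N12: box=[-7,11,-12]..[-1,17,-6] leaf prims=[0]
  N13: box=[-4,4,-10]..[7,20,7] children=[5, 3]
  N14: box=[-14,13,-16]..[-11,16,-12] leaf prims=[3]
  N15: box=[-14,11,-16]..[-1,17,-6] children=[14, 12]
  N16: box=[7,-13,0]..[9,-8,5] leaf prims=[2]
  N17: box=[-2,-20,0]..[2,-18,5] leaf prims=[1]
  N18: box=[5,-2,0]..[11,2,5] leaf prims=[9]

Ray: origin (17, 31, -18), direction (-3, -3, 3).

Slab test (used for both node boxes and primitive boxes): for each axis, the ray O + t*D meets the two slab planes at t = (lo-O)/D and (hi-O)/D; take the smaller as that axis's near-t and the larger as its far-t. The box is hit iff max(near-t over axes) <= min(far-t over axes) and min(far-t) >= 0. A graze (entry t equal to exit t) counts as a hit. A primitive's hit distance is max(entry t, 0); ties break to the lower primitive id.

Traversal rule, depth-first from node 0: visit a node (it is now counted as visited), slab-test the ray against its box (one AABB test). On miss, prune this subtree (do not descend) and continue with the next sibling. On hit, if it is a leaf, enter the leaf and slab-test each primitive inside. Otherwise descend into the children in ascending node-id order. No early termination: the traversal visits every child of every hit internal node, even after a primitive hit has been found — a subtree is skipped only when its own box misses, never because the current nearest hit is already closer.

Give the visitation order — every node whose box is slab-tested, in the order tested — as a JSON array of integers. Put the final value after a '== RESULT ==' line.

Walk:
N0 x:[2,31/3] y:[11/3,17] z:[1/3,25/3] -> hit [11/3,25/3], descend [2, 10]
  N2 x:[2,19/3] y:[29/3,17] z:[1/3,23/3] -> miss, prune
  N10 x:[7/3,31/3] y:[11/3,32/3] z:[2/3,25/3] -> hit [11/3,25/3], descend [6, 15]
    N6 x:[7/3,7] y:[11/3,32/3] z:[8/3,25/3] -> hit [11/3,7], descend [8, 13]
      N8 x:[7/3,8/3] y:[28/3,32/3] z:[7,23/3] -> miss, prune
      N13 x:[10/3,7] y:[11/3,9] z:[8/3,25/3] -> hit [11/3,7], descend [3, 5]
        N3 x:[6,7] y:[8,9] z:[20/3,25/3] -> miss, prune
        N5 x:[10/3,5] y:[11/3,16/3] z:[8/3,11/3] -> hit [11/3,11/3] leaf, test {P7@t=11/3}
    N15 x:[6,31/3] y:[14/3,20/3] z:[2/3,4] -> miss, prune

Visited [0, 2, 10, 6, 8, 13, 3, 5, 15]. Tests: 9 box, 1 leaf. Nearest: P7.

== RESULT ==
[0, 2, 10, 6, 8, 13, 3, 5, 15]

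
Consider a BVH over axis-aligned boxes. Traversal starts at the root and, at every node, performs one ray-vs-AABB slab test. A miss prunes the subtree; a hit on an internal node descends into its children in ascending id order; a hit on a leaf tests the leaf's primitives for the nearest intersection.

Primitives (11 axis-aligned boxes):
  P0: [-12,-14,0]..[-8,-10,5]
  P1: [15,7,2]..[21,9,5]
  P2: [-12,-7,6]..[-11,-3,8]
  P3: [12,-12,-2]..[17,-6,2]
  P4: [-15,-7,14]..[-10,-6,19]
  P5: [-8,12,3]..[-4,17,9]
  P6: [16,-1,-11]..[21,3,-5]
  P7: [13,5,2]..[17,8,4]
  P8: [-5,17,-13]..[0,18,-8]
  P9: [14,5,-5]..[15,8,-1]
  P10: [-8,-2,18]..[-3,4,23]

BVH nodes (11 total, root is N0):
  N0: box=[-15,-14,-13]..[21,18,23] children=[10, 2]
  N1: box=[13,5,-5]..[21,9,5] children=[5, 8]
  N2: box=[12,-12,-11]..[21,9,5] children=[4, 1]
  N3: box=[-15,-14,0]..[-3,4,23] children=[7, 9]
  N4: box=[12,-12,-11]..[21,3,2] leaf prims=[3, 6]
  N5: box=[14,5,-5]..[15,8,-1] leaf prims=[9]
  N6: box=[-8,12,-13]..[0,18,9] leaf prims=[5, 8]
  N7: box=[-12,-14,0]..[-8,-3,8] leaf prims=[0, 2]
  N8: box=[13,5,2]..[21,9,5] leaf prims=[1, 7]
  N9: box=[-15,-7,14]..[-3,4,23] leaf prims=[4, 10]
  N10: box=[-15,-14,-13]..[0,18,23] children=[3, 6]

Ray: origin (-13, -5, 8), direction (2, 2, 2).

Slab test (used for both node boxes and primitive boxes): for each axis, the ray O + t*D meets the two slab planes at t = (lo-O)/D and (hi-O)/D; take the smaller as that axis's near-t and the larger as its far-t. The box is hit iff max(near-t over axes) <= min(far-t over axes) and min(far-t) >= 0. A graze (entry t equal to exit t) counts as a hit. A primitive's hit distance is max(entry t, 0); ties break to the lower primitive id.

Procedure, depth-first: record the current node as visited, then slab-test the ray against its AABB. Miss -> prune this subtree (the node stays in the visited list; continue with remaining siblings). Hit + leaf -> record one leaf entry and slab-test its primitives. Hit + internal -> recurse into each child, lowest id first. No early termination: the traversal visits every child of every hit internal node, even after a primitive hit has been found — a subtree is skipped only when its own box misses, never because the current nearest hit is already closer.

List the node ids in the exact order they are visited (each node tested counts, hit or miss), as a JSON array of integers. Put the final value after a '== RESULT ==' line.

Walk:
N0 x:[-1,17] y:[-9/2,23/2] z:[-21/2,15/2] -> hit [-1,15/2], descend [2, 10]
  N2 x:[25/2,17] y:[-7/2,7] z:[-19/2,-3/2] -> miss, prune
  N10 x:[-1,13/2] y:[-9/2,23/2] z:[-21/2,15/2] -> hit [-1,13/2], descend [3, 6]
    N3 x:[-1,5] y:[-9/2,9/2] z:[-4,15/2] -> hit [-1,9/2], descend [7, 9]
      N7 x:[1/2,5/2] y:[-9/2,1] z:[-4,0] -> miss, prune
      N9 x:[-1,5] y:[-1,9/2] z:[3,15/2] -> hit [3,9/2] leaf, test {P4(miss), P10(miss)}
    N6 x:[5/2,13/2] y:[17/2,23/2] z:[-21/2,1/2] -> miss, prune

Summary -> nodes [0, 2, 10, 3, 7, 9, 6]; box-tests=7; leaf-entries=1; first=miss

== RESULT ==
[0, 2, 10, 3, 7, 9, 6]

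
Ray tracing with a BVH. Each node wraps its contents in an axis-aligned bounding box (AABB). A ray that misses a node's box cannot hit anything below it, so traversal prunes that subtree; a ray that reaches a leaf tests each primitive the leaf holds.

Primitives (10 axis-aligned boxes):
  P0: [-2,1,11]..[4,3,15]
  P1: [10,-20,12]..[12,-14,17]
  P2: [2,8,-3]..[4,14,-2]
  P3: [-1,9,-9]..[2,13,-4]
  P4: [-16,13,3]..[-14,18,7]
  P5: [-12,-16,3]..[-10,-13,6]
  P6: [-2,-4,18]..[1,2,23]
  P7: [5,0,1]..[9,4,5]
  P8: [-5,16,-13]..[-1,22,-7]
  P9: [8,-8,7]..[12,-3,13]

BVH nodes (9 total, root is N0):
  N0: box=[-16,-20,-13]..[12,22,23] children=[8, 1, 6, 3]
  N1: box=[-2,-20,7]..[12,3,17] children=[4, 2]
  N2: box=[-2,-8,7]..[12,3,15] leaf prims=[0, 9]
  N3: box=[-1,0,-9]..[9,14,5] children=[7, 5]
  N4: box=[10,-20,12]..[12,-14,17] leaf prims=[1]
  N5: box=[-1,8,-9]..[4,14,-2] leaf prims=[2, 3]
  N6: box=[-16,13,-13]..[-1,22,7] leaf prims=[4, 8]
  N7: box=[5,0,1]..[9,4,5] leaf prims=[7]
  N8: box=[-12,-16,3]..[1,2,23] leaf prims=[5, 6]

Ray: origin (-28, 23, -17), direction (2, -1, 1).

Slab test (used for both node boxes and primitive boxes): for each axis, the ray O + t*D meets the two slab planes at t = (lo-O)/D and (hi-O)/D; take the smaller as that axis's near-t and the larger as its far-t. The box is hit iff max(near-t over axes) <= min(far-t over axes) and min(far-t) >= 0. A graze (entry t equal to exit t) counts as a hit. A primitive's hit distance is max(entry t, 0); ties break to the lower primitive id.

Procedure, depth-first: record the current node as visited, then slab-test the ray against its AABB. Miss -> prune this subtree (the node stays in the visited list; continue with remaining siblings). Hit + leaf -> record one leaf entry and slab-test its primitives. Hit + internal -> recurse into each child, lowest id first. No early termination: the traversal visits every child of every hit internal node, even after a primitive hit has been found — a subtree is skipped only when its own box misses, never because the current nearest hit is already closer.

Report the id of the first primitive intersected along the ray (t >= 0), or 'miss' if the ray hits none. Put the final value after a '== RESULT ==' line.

Walk:
N0 x:[6,20] y:[1,43] z:[4,40] -> hit [6,20], descend [1, 3, 6, 8]
  N1 x:[13,20] y:[20,43] z:[24,34] -> miss, prune
  N3 x:[27/2,37/2] y:[9,23] z:[8,22] -> hit [27/2,37/2], descend [5, 7]
    N5 x:[27/2,16] y:[9,15] z:[8,15] -> hit [27/2,15] leaf, test {P2@t=15, P3(miss)}
    N7 x:[33/2,37/2] y:[19,23] z:[18,22] -> miss, prune
  N6 x:[6,27/2] y:[1,10] z:[4,24] -> hit [6,10] leaf, test {P4(miss), P8(miss)}
  N8 x:[8,29/2] y:[21,39] z:[20,40] -> miss, prune

Summary -> nodes [0, 1, 3, 5, 7, 6, 8]; box-tests=7; leaf-entries=2; first=P2

== RESULT ==
2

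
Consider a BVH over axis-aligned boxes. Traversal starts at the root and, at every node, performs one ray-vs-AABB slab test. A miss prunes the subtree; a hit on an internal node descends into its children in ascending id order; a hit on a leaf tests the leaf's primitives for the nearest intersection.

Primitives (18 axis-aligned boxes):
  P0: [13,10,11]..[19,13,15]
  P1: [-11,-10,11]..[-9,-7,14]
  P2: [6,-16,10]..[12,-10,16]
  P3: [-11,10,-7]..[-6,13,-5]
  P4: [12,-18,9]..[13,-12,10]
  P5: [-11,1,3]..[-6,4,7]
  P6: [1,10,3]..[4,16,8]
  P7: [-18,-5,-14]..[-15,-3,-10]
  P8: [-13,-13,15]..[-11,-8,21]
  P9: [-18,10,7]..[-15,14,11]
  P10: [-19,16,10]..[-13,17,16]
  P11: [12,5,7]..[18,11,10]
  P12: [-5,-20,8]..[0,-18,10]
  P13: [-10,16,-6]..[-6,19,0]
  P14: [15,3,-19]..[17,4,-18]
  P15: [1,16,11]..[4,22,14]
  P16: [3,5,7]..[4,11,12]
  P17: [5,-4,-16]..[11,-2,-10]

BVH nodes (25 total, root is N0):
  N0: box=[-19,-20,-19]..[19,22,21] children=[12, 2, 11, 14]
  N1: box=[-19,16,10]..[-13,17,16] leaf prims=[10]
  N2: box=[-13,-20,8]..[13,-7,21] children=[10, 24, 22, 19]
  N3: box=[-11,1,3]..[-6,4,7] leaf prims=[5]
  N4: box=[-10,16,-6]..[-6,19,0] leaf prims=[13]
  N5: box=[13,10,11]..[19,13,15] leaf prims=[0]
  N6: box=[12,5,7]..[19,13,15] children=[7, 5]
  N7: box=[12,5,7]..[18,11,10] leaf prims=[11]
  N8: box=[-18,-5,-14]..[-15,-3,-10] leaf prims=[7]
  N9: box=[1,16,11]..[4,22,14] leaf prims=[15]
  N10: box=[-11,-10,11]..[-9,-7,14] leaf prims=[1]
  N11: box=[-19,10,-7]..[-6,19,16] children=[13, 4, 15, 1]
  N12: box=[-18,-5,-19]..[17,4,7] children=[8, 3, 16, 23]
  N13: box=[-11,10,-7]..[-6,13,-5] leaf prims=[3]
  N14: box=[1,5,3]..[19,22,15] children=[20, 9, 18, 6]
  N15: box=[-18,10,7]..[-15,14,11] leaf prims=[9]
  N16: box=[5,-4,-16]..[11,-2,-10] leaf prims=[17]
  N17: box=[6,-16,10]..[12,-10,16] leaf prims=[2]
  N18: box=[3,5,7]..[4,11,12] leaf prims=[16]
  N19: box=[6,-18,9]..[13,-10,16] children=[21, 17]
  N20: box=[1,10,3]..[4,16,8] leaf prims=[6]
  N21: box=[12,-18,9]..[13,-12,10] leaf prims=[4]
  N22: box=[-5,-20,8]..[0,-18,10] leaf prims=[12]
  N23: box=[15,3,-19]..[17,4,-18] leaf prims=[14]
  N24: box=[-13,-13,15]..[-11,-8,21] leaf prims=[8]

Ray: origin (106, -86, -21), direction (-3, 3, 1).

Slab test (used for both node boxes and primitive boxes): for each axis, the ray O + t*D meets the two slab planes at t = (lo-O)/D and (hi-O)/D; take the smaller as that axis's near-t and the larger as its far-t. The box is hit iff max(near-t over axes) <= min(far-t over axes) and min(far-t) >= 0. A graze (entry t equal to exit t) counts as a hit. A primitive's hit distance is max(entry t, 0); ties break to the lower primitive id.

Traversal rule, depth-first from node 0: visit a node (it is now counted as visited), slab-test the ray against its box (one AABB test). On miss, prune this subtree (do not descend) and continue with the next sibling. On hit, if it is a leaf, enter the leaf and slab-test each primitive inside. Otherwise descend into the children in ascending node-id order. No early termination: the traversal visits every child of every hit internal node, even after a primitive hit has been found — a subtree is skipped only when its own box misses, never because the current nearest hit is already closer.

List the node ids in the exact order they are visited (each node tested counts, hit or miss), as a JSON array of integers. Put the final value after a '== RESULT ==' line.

Walk:
N0 x:[29,125/3] y:[22,36] z:[2,42] -> hit [29,36], descend [2, 11, 12, 14]
  N2 x:[31,119/3] y:[22,79/3] z:[29,42] -> miss, prune
  N11 x:[112/3,125/3] y:[32,35] z:[14,37] -> miss, prune
  N12 x:[89/3,124/3] y:[27,30] z:[2,28] -> miss, prune
  N14 x:[29,35] y:[91/3,36] z:[24,36] -> hit [91/3,35], descend [6, 9, 18, 20]
    N6 x:[29,94/3] y:[91/3,33] z:[28,36] -> hit [91/3,94/3], descend [5, 7]
      N5 x:[29,31] y:[32,33] z:[32,36] -> miss, prune
      N7 x:[88/3,94/3] y:[91/3,97/3] z:[28,31] -> hit [91/3,31] leaf, test {P11@t=91/3}
    N9 x:[34,35] y:[34,36] z:[32,35] -> hit [34,35] leaf, test {P15@t=34}
    N18 x:[34,103/3] y:[91/3,97/3] z:[28,33] -> miss, prune
    N20 x:[34,35] y:[32,34] z:[24,29] -> miss, prune

order=[0, 2, 11, 12, 14, 6, 5, 7, 9, 18, 20]  |boxes|=11  |leaves|=2  hit=P11

== RESULT ==
[0, 2, 11, 12, 14, 6, 5, 7, 9, 18, 20]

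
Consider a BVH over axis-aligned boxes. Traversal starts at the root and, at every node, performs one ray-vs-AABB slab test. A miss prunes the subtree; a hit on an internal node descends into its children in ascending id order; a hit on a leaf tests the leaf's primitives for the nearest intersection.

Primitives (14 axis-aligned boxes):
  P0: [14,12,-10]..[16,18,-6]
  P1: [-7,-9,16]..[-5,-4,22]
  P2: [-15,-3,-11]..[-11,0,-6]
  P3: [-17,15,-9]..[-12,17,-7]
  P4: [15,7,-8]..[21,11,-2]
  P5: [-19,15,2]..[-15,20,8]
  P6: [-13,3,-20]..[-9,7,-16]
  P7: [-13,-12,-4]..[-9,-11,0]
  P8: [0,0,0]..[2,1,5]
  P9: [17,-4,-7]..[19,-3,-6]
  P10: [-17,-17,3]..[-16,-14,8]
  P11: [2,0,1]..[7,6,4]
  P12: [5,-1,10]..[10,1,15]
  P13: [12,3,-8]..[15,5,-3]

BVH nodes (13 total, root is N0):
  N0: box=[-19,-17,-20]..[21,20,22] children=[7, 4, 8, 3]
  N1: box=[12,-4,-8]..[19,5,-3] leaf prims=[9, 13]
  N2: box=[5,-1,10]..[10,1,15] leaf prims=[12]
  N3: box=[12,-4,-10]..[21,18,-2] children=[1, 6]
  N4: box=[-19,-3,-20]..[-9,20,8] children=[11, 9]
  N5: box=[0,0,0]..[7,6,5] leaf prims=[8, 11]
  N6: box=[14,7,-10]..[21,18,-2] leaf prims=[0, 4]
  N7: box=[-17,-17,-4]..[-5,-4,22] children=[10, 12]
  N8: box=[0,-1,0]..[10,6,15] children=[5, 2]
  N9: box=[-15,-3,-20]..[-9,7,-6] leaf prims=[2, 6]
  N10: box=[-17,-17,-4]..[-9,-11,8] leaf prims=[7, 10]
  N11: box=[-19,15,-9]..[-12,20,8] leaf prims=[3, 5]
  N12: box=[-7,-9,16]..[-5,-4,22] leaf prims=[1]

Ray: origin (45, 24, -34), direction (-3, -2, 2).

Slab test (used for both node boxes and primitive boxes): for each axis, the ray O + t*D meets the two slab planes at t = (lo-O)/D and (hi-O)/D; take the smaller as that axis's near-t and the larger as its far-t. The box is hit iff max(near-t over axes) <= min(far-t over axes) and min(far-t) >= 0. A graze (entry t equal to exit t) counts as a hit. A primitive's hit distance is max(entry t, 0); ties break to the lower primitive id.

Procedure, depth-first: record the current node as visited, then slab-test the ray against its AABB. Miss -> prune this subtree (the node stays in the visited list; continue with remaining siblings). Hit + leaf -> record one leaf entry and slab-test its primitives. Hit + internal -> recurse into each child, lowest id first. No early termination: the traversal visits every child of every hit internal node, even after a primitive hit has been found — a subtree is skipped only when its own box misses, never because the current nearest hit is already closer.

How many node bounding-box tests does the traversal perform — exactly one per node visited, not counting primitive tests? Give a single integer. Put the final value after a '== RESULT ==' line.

Trace the traversal:
N0 x:[8,64/3] y:[2,41/2] z:[7,28] -> hit [8,41/2], descend [3, 4, 7, 8]
  N3 x:[8,11] y:[3,14] z:[12,16] -> miss, prune
  N4 x:[18,64/3] y:[2,27/2] z:[7,21] -> miss, prune
  N7 x:[50/3,62/3] y:[14,41/2] z:[15,28] -> hit [50/3,41/2], descend [10, 12]
    N10 x:[18,62/3] y:[35/2,41/2] z:[15,21] -> hit [18,41/2] leaf, test {P7(miss), P10@t=61/3}
    N12 x:[50/3,52/3] y:[14,33/2] z:[25,28] -> miss, prune
  N8 x:[35/3,15] y:[9,25/2] z:[17,49/2] -> miss, prune

7 AABB tests over nodes [0, 3, 4, 7, 10, 12, 8]; 1 leaf entered; closest P10.

== RESULT ==
7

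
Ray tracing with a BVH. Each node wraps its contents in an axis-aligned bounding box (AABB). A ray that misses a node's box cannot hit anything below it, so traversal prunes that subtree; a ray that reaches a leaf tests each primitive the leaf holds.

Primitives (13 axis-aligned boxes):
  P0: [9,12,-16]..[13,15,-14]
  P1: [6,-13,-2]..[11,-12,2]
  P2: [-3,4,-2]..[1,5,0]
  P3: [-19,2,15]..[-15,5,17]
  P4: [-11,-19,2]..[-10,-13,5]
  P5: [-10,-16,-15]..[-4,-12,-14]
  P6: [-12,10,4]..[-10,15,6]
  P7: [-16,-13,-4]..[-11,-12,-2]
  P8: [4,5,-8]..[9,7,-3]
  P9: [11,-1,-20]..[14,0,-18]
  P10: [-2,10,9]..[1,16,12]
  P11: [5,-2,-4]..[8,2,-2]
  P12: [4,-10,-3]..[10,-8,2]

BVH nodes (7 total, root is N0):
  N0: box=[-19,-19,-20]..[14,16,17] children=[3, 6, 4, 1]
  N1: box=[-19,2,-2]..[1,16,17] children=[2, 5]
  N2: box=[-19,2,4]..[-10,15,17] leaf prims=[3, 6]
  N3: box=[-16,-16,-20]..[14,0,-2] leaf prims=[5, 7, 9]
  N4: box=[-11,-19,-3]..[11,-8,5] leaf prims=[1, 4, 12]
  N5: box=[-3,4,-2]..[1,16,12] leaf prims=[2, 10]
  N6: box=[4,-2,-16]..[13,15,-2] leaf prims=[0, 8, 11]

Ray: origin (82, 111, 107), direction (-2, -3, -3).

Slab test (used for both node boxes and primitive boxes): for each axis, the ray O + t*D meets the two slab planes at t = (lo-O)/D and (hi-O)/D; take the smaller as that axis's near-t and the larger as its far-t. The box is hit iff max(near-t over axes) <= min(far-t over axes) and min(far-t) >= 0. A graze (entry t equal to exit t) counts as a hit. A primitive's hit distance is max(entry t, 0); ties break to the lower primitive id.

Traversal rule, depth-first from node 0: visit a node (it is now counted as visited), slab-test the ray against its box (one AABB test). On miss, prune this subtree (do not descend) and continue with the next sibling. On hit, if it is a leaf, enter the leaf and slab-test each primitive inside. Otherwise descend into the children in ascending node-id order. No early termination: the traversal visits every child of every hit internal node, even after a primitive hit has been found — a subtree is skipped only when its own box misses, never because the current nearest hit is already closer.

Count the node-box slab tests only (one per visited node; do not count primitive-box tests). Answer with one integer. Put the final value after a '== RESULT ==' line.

Walk:
N0 x:[34,101/2] y:[95/3,130/3] z:[30,127/3] -> hit [34,127/3], descend [1, 3, 4, 6]
  N1 x:[81/2,101/2] y:[95/3,109/3] z:[30,109/3] -> miss, prune
  N3 x:[34,49] y:[37,127/3] z:[109/3,127/3] -> hit [37,127/3] leaf, test {P5(miss), P7(miss), P9(miss)}
  N4 x:[71/2,93/2] y:[119/3,130/3] z:[34,110/3] -> miss, prune
  N6 x:[69/2,39] y:[32,113/3] z:[109/3,41] -> hit [109/3,113/3] leaf, test {P0(miss), P8(miss), P11@t=37}

Visited [0, 1, 3, 4, 6]. Tests: 5 box, 2 leaf. Nearest: P11.

== RESULT ==
5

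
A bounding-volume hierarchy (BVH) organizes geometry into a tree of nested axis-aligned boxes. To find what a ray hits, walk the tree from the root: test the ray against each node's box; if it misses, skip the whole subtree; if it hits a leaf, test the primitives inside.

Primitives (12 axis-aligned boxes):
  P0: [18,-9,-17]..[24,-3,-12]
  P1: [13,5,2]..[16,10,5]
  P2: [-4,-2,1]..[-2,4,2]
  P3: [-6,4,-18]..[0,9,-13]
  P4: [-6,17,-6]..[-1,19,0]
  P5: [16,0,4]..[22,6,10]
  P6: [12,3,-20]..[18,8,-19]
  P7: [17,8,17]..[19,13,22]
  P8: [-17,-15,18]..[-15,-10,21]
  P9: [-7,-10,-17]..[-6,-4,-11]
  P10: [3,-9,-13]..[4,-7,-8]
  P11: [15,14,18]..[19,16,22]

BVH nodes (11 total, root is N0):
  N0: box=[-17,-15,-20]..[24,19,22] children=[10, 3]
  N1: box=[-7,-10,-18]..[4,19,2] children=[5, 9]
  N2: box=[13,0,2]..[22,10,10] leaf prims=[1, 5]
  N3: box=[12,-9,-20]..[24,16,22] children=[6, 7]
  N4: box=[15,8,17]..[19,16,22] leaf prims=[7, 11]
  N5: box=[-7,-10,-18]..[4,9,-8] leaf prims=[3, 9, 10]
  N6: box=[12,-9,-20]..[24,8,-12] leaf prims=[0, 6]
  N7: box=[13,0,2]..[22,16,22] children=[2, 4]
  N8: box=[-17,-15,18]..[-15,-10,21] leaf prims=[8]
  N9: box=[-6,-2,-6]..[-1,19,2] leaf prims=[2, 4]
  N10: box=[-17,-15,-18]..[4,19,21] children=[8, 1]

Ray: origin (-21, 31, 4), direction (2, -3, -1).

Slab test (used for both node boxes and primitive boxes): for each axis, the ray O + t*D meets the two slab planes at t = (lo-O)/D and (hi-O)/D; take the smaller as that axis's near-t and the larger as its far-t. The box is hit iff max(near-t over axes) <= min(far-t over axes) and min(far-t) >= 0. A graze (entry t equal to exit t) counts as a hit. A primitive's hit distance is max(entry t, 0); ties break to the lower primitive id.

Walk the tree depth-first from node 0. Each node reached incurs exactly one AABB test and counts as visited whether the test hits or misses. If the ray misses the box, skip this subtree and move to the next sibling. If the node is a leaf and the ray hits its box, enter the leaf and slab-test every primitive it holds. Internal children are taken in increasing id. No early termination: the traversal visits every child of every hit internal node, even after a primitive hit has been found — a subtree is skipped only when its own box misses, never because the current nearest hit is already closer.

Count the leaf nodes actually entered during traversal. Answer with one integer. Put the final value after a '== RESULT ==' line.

Trace the traversal:
N0 x:[2,45/2] y:[4,46/3] z:[-18,24] -> hit [4,46/3], descend [3, 10]
  N3 x:[33/2,45/2] y:[5,40/3] z:[-18,24] -> miss, prune
  N10 x:[2,25/2] y:[4,46/3] z:[-17,22] -> hit [4,25/2], descend [1, 8]
    N1 x:[7,25/2] y:[4,41/3] z:[2,22] -> hit [7,25/2], descend [5, 9]
      N5 x:[7,25/2] y:[22/3,41/3] z:[12,22] -> hit [12,25/2] leaf, test {P3(miss), P9(miss), P10(miss)}
      N9 x:[15/2,10] y:[4,11] z:[2,10] -> hit [15/2,10] leaf, test {P2(miss), P4(miss)}
    N8 x:[2,3] y:[41/3,46/3] z:[-17,-14] -> miss, prune

order=[0, 3, 10, 1, 5, 9, 8]  |boxes|=7  |leaves|=2  hit=miss

== RESULT ==
2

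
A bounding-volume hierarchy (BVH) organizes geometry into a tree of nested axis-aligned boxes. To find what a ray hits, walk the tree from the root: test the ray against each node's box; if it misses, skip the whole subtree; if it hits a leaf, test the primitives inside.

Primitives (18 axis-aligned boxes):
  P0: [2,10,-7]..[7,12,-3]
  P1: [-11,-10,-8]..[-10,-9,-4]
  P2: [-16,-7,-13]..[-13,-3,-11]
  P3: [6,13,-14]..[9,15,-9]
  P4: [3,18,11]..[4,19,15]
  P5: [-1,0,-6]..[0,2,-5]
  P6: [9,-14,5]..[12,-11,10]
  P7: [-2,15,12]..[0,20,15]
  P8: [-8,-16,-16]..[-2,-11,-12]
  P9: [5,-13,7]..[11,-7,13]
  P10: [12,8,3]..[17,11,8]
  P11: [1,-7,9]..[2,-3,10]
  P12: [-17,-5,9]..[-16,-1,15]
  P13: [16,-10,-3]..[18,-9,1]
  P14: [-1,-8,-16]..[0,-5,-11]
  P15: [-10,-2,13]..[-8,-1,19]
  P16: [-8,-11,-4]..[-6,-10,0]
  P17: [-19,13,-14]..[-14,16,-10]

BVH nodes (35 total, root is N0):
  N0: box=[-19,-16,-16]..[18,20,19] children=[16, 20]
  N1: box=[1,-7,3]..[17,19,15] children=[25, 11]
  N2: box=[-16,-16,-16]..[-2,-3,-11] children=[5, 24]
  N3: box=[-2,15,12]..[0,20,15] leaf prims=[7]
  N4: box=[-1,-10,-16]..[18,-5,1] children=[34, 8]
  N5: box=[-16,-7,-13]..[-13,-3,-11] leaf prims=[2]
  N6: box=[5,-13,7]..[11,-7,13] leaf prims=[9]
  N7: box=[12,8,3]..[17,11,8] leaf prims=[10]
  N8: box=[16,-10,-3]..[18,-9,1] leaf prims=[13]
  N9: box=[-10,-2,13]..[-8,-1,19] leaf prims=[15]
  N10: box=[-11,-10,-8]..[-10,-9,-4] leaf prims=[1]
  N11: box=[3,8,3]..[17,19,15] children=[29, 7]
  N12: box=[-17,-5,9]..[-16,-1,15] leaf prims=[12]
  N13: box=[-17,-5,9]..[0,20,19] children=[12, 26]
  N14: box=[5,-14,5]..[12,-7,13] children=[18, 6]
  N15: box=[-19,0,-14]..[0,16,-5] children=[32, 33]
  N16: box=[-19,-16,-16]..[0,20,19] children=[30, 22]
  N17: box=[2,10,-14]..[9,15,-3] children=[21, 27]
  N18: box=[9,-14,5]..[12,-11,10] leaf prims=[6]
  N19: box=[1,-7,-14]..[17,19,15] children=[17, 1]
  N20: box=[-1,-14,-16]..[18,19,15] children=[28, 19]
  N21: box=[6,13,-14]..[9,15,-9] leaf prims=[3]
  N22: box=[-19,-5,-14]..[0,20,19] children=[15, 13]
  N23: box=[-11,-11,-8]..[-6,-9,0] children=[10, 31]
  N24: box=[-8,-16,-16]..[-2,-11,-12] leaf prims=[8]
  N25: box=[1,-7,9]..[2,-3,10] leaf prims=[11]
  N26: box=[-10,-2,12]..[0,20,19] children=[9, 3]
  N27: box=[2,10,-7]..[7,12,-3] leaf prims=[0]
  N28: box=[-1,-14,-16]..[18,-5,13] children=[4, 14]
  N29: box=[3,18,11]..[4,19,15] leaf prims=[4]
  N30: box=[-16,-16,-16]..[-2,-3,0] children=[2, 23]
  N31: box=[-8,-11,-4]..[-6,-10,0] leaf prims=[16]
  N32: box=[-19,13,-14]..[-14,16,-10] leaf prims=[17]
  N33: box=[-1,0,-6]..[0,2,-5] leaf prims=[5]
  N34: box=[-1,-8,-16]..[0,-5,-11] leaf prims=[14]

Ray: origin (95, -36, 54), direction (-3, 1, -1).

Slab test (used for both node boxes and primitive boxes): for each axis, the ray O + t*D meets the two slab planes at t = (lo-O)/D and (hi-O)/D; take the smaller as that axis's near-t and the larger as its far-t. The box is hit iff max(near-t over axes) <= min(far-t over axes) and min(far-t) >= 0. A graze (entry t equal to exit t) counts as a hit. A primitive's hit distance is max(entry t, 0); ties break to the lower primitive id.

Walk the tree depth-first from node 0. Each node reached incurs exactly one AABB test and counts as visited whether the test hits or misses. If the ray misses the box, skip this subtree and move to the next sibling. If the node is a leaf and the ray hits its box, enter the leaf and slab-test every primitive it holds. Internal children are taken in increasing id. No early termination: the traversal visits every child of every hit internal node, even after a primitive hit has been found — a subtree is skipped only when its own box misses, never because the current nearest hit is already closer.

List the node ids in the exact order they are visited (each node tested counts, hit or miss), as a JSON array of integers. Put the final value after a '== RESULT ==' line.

Walk:
N0 x:[77/3,38] y:[20,56] z:[35,70] -> hit [35,38], descend [16, 20]
  N16 x:[95/3,38] y:[20,56] z:[35,70] -> hit [35,38], descend [22, 30]
    N22 x:[95/3,38] y:[31,56] z:[35,68] -> hit [35,38], descend [13, 15]
      N13 x:[95/3,112/3] y:[31,56] z:[35,45] -> hit [35,112/3], descend [12, 26]
        N12 x:[37,112/3] y:[31,35] z:[39,45] -> miss, prune
        N26 x:[95/3,35] y:[34,56] z:[35,42] -> hit [35,35], descend [3, 9]
          N3 x:[95/3,97/3] y:[51,56] z:[39,42] -> miss, prune
          N9 x:[103/3,35] y:[34,35] z:[35,41] -> hit [35,35] leaf, test {P15@t=35}
      N15 x:[95/3,38] y:[36,52] z:[59,68] -> miss, prune
    N30 x:[97/3,37] y:[20,33] z:[54,70] -> miss, prune
  N20 x:[77/3,32] y:[22,55] z:[39,70] -> miss, prune

Visited [0, 16, 22, 13, 12, 26, 3, 9, 15, 30, 20]. Tests: 11 box, 1 leaf. Nearest: P15.

== RESULT ==
[0, 16, 22, 13, 12, 26, 3, 9, 15, 30, 20]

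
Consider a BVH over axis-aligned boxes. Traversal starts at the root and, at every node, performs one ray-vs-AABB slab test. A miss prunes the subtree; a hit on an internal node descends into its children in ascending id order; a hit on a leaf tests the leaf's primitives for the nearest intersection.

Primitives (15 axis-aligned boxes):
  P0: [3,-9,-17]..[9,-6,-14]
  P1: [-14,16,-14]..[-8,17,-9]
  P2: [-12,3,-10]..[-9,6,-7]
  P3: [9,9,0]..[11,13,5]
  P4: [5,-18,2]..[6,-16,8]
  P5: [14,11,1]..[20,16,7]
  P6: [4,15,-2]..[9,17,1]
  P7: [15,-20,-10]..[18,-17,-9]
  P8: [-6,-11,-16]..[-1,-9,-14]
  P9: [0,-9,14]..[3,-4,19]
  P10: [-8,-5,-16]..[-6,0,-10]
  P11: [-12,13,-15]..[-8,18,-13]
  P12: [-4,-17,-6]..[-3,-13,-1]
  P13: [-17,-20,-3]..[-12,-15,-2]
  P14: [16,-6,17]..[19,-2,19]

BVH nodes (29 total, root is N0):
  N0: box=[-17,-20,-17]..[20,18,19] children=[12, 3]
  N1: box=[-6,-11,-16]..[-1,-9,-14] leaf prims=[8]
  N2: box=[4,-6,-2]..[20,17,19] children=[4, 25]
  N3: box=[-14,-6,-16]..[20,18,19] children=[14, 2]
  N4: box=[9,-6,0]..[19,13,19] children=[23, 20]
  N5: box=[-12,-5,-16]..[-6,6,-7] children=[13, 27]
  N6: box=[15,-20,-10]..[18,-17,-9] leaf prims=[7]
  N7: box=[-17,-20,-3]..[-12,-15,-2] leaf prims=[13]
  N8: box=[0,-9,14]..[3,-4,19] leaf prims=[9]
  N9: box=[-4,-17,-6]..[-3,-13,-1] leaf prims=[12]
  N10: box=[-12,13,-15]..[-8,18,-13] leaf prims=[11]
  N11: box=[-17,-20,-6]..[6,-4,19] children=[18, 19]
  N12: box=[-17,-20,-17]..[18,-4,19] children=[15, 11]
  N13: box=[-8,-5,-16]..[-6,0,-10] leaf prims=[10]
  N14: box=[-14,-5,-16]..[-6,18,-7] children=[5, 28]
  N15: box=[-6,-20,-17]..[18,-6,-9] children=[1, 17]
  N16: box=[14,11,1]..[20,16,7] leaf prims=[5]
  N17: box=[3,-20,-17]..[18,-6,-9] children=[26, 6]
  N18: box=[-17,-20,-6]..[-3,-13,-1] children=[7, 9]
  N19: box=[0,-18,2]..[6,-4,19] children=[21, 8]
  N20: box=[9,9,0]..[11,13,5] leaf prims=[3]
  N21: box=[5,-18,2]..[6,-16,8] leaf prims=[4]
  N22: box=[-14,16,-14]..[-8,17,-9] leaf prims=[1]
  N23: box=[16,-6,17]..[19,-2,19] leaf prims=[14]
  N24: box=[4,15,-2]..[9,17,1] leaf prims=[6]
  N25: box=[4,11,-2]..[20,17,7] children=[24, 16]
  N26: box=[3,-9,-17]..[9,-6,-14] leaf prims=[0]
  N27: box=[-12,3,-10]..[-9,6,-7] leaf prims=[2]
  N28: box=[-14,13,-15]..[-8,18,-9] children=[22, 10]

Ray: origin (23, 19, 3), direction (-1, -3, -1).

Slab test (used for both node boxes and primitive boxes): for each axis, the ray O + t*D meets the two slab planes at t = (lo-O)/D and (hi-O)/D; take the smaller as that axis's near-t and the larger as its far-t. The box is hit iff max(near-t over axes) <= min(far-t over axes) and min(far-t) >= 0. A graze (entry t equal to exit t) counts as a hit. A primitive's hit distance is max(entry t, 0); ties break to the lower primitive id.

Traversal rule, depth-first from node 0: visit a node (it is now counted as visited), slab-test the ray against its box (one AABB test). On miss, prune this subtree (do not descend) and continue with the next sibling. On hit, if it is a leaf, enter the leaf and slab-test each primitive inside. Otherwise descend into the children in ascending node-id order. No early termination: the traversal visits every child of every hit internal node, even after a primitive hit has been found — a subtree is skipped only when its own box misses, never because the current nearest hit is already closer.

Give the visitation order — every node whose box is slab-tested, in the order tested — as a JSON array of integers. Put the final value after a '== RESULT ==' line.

Traverse from the root:
N0 x:[3,40] y:[1/3,13] z:[-16,20] -> hit [3,13], descend [3, 12]
  N3 x:[3,37] y:[1/3,25/3] z:[-16,19] -> hit [3,25/3], descend [2, 14]
    N2 x:[3,19] y:[2/3,25/3] z:[-16,5] -> hit [3,5], descend [4, 25]
      N4 x:[4,14] y:[2,25/3] z:[-16,3] -> miss, prune
      N25 x:[3,19] y:[2/3,8/3] z:[-4,5] -> miss, prune
    N14 x:[29,37] y:[1/3,8] z:[10,19] -> miss, prune
  N12 x:[5,40] y:[23/3,13] z:[-16,20] -> hit [23/3,13], descend [11, 15]
    N11 x:[17,40] y:[23/3,13] z:[-16,9] -> miss, prune
    N15 x:[5,29] y:[25/3,13] z:[12,20] -> hit [12,13], descend [1, 17]
      N1 x:[24,29] y:[28/3,10] z:[17,19] -> miss, prune
      N17 x:[5,20] y:[25/3,13] z:[12,20] -> hit [12,13], descend [6, 26]
        N6 x:[5,8] y:[12,13] z:[12,13] -> miss, prune
        N26 x:[14,20] y:[25/3,28/3] z:[17,20] -> miss, prune

13 AABB tests over nodes [0, 3, 2, 4, 25, 14, 12, 11, 15, 1, 17, 6, 26]; 0 leaves entered; closest miss.

== RESULT ==
[0, 3, 2, 4, 25, 14, 12, 11, 15, 1, 17, 6, 26]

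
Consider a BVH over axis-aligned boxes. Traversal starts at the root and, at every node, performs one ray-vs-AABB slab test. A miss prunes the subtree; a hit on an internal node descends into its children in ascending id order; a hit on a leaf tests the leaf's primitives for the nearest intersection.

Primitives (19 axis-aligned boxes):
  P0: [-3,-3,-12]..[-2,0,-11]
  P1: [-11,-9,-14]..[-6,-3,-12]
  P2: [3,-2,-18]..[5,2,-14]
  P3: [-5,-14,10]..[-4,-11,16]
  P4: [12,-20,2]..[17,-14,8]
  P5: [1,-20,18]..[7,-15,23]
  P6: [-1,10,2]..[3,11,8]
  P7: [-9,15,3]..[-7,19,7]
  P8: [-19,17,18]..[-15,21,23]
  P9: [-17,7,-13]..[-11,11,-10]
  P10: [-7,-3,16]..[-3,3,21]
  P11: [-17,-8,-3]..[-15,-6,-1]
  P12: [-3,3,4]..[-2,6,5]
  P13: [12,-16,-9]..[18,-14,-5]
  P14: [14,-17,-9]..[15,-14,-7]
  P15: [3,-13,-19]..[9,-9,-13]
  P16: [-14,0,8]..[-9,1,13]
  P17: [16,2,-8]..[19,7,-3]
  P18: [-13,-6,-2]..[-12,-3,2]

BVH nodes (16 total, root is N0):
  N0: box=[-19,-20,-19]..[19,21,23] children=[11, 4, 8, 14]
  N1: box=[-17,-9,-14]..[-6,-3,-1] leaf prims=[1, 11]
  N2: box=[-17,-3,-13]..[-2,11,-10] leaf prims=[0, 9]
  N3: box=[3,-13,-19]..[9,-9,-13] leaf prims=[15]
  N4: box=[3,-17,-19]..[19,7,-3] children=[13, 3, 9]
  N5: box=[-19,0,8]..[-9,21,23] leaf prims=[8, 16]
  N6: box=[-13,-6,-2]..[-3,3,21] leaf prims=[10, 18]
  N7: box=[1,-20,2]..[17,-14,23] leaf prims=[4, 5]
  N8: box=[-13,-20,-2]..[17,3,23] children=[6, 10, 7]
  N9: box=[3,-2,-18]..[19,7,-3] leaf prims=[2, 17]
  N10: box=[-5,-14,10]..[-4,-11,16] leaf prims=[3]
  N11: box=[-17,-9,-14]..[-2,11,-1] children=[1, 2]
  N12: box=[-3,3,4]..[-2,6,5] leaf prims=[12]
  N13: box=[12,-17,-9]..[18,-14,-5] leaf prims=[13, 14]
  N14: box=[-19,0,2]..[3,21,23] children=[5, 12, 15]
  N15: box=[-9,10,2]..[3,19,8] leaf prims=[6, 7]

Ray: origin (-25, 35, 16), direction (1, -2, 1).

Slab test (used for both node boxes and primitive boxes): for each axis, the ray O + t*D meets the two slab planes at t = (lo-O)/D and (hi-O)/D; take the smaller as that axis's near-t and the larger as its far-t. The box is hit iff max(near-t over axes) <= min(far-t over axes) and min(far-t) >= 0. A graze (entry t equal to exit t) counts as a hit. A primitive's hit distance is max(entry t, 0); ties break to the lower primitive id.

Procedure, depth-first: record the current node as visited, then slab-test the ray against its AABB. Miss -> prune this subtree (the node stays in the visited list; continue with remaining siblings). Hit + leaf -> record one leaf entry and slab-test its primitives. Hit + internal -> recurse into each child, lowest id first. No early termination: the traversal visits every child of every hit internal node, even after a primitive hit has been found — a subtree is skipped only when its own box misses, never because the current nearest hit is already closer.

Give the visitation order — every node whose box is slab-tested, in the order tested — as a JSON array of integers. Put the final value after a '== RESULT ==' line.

Trace the traversal:
N0 x:[6,44] y:[7,55/2] z:[-35,7] -> hit [7,7], descend [4, 8, 11, 14]
  N4 x:[28,44] y:[14,26] z:[-35,-19] -> miss, prune
  N8 x:[12,42] y:[16,55/2] z:[-18,7] -> miss, prune
  N11 x:[8,23] y:[12,22] z:[-30,-17] -> miss, prune
  N14 x:[6,28] y:[7,35/2] z:[-14,7] -> hit [7,7], descend [5, 12, 15]
    N5 x:[6,16] y:[7,35/2] z:[-8,7] -> hit [7,7] leaf, test {P8@t=7, P16(miss)}
    N12 x:[22,23] y:[29/2,16] z:[-12,-11] -> miss, prune
    N15 x:[16,28] y:[8,25/2] z:[-14,-8] -> miss, prune

8 AABB tests over nodes [0, 4, 8, 11, 14, 5, 12, 15]; 1 leaf entered; closest P8.

== RESULT ==
[0, 4, 8, 11, 14, 5, 12, 15]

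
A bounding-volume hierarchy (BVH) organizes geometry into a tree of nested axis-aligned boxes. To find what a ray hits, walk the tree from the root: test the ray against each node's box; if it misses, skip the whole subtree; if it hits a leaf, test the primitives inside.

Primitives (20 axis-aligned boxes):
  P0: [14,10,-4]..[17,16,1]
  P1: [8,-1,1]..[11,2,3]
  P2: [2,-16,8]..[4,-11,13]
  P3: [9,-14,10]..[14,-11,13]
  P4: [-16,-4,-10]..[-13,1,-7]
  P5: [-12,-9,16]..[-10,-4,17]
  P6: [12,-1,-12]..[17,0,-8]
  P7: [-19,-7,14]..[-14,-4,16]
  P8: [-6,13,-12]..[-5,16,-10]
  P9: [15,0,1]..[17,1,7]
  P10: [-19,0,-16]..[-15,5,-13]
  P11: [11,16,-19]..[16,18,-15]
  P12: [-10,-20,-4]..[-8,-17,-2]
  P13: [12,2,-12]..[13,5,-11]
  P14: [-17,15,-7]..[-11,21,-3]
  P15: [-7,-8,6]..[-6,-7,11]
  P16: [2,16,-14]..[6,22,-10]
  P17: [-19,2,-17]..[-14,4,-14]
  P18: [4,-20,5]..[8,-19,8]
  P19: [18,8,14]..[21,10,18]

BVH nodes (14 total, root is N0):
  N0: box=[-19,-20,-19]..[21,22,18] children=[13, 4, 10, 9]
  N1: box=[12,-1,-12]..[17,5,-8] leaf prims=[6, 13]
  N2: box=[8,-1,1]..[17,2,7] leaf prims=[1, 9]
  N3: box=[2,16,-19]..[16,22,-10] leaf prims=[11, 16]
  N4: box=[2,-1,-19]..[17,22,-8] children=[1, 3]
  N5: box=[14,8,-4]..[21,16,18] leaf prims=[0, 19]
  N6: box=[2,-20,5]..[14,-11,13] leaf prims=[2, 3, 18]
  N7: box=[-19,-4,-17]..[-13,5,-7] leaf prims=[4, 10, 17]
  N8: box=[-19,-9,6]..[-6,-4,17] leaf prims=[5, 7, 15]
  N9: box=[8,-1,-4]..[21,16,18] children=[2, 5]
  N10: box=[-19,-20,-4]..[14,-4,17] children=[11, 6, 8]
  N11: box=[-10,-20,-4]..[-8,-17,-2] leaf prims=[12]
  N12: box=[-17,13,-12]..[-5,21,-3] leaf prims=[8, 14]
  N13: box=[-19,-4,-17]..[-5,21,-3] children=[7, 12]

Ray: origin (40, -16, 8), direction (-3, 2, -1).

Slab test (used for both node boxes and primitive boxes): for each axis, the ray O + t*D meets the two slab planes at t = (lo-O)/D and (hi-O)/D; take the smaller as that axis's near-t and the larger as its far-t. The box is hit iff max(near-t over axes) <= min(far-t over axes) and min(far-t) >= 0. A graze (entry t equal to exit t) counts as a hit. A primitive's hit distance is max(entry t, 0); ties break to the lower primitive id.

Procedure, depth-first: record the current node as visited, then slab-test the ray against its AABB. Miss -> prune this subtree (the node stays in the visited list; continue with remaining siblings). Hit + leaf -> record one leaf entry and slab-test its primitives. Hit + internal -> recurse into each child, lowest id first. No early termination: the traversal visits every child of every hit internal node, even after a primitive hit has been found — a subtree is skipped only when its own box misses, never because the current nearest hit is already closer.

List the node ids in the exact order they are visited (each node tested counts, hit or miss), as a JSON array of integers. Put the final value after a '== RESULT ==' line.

Trace the traversal:
N0 x:[19/3,59/3] y:[-2,19] z:[-10,27] -> hit [19/3,19], descend [4, 9, 10, 13]
  N4 x:[23/3,38/3] y:[15/2,19] z:[16,27] -> miss, prune
  N9 x:[19/3,32/3] y:[15/2,16] z:[-10,12] -> hit [15/2,32/3], descend [2, 5]
    N2 x:[23/3,32/3] y:[15/2,9] z:[1,7] -> miss, prune
    N5 x:[19/3,26/3] y:[12,16] z:[-10,12] -> miss, prune
  N10 x:[26/3,59/3] y:[-2,6] z:[-9,12] -> miss, prune
  N13 x:[15,59/3] y:[6,37/2] z:[11,25] -> hit [15,37/2], descend [7, 12]
    N7 x:[53/3,59/3] y:[6,21/2] z:[15,25] -> miss, prune
    N12 x:[15,19] y:[29/2,37/2] z:[11,20] -> hit [15,37/2] leaf, test {P8(miss), P14(miss)}

order=[0, 4, 9, 2, 5, 10, 13, 7, 12]  |boxes|=9  |leaves|=1  hit=miss

== RESULT ==
[0, 4, 9, 2, 5, 10, 13, 7, 12]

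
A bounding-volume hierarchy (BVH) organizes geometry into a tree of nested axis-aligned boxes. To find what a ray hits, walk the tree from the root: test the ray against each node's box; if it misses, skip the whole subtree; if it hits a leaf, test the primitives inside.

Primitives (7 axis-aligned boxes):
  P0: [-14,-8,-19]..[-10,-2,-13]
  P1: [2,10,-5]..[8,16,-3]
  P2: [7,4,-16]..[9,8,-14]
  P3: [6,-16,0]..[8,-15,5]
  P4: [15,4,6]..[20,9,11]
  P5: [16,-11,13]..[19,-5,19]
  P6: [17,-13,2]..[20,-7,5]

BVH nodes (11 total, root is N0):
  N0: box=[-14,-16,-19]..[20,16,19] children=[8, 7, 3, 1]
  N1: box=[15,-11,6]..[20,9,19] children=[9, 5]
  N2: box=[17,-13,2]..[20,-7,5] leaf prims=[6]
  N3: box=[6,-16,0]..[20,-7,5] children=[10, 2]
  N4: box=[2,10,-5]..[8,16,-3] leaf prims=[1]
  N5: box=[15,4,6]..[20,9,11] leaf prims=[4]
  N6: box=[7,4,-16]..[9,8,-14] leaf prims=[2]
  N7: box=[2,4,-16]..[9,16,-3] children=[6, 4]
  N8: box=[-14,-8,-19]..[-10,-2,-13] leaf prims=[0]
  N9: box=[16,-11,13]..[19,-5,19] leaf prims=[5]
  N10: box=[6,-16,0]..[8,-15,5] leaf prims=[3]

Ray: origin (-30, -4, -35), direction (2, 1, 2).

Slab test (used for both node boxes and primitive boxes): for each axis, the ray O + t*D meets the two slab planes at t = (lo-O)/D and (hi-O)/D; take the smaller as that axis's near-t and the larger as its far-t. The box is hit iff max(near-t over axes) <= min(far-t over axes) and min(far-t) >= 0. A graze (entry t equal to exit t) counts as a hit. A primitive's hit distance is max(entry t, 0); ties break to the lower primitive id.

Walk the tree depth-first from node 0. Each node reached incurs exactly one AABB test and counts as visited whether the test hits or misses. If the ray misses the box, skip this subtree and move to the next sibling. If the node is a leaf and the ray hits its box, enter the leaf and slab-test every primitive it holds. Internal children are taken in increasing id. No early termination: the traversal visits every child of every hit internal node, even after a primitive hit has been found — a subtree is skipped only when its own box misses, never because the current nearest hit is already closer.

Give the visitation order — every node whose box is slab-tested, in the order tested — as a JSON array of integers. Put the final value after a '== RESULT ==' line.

Traverse from the root:
N0 x:[8,25] y:[-12,20] z:[8,27] -> hit [8,20], descend [1, 3, 7, 8]
  N1 x:[45/2,25] y:[-7,13] z:[41/2,27] -> miss, prune
  N3 x:[18,25] y:[-12,-3] z:[35/2,20] -> miss, prune
  N7 x:[16,39/2] y:[8,20] z:[19/2,16] -> hit [16,16], descend [4, 6]
    N4 x:[16,19] y:[14,20] z:[15,16] -> hit [16,16] leaf, test {P1@t=16}
    N6 x:[37/2,39/2] y:[8,12] z:[19/2,21/2] -> miss, prune
  N8 x:[8,10] y:[-4,2] z:[8,11] -> miss, prune

order=[0, 1, 3, 7, 4, 6, 8]  |boxes|=7  |leaves|=1  hit=P1

== RESULT ==
[0, 1, 3, 7, 4, 6, 8]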